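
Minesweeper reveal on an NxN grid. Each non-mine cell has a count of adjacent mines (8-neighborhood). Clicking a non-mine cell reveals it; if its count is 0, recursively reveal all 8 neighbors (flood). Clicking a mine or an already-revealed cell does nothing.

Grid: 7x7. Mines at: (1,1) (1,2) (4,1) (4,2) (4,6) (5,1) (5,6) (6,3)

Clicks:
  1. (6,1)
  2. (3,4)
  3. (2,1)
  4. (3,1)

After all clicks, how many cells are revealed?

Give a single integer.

Click 1 (6,1) count=1: revealed 1 new [(6,1)] -> total=1
Click 2 (3,4) count=0: revealed 22 new [(0,3) (0,4) (0,5) (0,6) (1,3) (1,4) (1,5) (1,6) (2,3) (2,4) (2,5) (2,6) (3,3) (3,4) (3,5) (3,6) (4,3) (4,4) (4,5) (5,3) (5,4) (5,5)] -> total=23
Click 3 (2,1) count=2: revealed 1 new [(2,1)] -> total=24
Click 4 (3,1) count=2: revealed 1 new [(3,1)] -> total=25

Answer: 25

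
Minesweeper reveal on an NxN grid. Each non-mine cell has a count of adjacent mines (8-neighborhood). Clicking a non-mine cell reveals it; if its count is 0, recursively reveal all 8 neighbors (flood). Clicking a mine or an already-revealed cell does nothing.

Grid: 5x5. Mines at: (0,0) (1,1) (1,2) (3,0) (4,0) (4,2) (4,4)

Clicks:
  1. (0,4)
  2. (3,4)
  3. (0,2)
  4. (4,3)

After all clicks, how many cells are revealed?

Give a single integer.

Answer: 10

Derivation:
Click 1 (0,4) count=0: revealed 8 new [(0,3) (0,4) (1,3) (1,4) (2,3) (2,4) (3,3) (3,4)] -> total=8
Click 2 (3,4) count=1: revealed 0 new [(none)] -> total=8
Click 3 (0,2) count=2: revealed 1 new [(0,2)] -> total=9
Click 4 (4,3) count=2: revealed 1 new [(4,3)] -> total=10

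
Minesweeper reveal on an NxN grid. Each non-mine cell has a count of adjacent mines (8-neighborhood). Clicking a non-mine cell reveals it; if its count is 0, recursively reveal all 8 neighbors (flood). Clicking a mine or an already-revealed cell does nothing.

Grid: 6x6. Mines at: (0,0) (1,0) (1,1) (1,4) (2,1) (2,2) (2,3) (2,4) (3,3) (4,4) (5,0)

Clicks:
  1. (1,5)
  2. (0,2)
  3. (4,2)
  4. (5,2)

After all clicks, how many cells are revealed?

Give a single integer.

Answer: 8

Derivation:
Click 1 (1,5) count=2: revealed 1 new [(1,5)] -> total=1
Click 2 (0,2) count=1: revealed 1 new [(0,2)] -> total=2
Click 3 (4,2) count=1: revealed 1 new [(4,2)] -> total=3
Click 4 (5,2) count=0: revealed 5 new [(4,1) (4,3) (5,1) (5,2) (5,3)] -> total=8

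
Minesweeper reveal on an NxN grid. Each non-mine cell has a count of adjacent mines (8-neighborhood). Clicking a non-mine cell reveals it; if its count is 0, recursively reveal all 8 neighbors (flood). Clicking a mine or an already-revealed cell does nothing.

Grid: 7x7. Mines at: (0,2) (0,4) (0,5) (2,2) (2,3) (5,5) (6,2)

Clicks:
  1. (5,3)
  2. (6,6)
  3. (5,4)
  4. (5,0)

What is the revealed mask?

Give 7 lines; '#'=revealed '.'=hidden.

Answer: ##.....
##.....
##.....
#####..
#####..
#####..
##....#

Derivation:
Click 1 (5,3) count=1: revealed 1 new [(5,3)] -> total=1
Click 2 (6,6) count=1: revealed 1 new [(6,6)] -> total=2
Click 3 (5,4) count=1: revealed 1 new [(5,4)] -> total=3
Click 4 (5,0) count=0: revealed 21 new [(0,0) (0,1) (1,0) (1,1) (2,0) (2,1) (3,0) (3,1) (3,2) (3,3) (3,4) (4,0) (4,1) (4,2) (4,3) (4,4) (5,0) (5,1) (5,2) (6,0) (6,1)] -> total=24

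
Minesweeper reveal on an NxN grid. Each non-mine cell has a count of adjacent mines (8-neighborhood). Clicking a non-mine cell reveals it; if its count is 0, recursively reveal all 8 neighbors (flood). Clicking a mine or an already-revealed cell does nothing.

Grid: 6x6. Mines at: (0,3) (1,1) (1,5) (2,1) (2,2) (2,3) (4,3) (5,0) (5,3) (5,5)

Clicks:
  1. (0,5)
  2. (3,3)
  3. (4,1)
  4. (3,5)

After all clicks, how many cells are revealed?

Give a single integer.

Answer: 9

Derivation:
Click 1 (0,5) count=1: revealed 1 new [(0,5)] -> total=1
Click 2 (3,3) count=3: revealed 1 new [(3,3)] -> total=2
Click 3 (4,1) count=1: revealed 1 new [(4,1)] -> total=3
Click 4 (3,5) count=0: revealed 6 new [(2,4) (2,5) (3,4) (3,5) (4,4) (4,5)] -> total=9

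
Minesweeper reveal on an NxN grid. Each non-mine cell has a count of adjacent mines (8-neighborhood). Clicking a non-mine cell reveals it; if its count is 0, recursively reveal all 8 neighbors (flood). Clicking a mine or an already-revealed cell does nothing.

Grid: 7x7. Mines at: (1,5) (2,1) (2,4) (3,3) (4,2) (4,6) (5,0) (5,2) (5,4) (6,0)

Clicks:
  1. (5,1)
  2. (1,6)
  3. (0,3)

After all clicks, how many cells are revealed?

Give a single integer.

Answer: 12

Derivation:
Click 1 (5,1) count=4: revealed 1 new [(5,1)] -> total=1
Click 2 (1,6) count=1: revealed 1 new [(1,6)] -> total=2
Click 3 (0,3) count=0: revealed 10 new [(0,0) (0,1) (0,2) (0,3) (0,4) (1,0) (1,1) (1,2) (1,3) (1,4)] -> total=12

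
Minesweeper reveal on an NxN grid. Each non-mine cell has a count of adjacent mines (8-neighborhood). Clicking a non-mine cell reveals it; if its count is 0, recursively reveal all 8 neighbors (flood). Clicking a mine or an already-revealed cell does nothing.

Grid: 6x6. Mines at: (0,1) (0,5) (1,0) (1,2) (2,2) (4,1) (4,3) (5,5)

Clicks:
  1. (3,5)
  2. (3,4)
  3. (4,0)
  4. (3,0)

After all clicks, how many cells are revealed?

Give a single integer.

Click 1 (3,5) count=0: revealed 11 new [(1,3) (1,4) (1,5) (2,3) (2,4) (2,5) (3,3) (3,4) (3,5) (4,4) (4,5)] -> total=11
Click 2 (3,4) count=1: revealed 0 new [(none)] -> total=11
Click 3 (4,0) count=1: revealed 1 new [(4,0)] -> total=12
Click 4 (3,0) count=1: revealed 1 new [(3,0)] -> total=13

Answer: 13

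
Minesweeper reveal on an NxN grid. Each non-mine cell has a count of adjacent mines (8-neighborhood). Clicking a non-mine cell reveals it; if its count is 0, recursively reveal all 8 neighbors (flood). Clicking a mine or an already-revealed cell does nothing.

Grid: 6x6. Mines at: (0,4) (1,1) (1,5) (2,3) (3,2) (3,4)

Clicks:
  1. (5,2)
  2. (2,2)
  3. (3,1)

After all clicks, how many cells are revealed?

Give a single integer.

Answer: 17

Derivation:
Click 1 (5,2) count=0: revealed 16 new [(2,0) (2,1) (3,0) (3,1) (4,0) (4,1) (4,2) (4,3) (4,4) (4,5) (5,0) (5,1) (5,2) (5,3) (5,4) (5,5)] -> total=16
Click 2 (2,2) count=3: revealed 1 new [(2,2)] -> total=17
Click 3 (3,1) count=1: revealed 0 new [(none)] -> total=17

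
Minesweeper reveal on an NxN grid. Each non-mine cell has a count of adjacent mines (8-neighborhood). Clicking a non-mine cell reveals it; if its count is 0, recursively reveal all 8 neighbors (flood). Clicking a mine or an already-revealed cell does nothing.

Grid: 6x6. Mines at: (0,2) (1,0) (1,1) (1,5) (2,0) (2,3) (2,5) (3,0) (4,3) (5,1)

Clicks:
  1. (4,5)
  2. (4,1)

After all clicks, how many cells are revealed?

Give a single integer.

Answer: 7

Derivation:
Click 1 (4,5) count=0: revealed 6 new [(3,4) (3,5) (4,4) (4,5) (5,4) (5,5)] -> total=6
Click 2 (4,1) count=2: revealed 1 new [(4,1)] -> total=7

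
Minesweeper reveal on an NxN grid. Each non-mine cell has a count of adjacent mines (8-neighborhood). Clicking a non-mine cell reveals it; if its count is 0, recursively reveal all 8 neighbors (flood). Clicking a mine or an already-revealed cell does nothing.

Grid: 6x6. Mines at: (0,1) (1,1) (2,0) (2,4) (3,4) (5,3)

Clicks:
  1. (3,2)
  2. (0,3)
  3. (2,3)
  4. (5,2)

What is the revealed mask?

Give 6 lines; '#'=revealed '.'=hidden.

Click 1 (3,2) count=0: revealed 14 new [(2,1) (2,2) (2,3) (3,0) (3,1) (3,2) (3,3) (4,0) (4,1) (4,2) (4,3) (5,0) (5,1) (5,2)] -> total=14
Click 2 (0,3) count=0: revealed 8 new [(0,2) (0,3) (0,4) (0,5) (1,2) (1,3) (1,4) (1,5)] -> total=22
Click 3 (2,3) count=2: revealed 0 new [(none)] -> total=22
Click 4 (5,2) count=1: revealed 0 new [(none)] -> total=22

Answer: ..####
..####
.###..
####..
####..
###...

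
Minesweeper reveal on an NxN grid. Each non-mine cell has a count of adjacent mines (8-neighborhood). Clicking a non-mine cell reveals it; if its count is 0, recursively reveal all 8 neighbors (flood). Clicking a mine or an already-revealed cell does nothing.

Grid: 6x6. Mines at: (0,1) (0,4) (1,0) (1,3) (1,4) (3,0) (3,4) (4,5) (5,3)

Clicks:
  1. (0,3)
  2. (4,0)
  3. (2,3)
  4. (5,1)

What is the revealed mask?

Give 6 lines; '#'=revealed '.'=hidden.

Click 1 (0,3) count=3: revealed 1 new [(0,3)] -> total=1
Click 2 (4,0) count=1: revealed 1 new [(4,0)] -> total=2
Click 3 (2,3) count=3: revealed 1 new [(2,3)] -> total=3
Click 4 (5,1) count=0: revealed 5 new [(4,1) (4,2) (5,0) (5,1) (5,2)] -> total=8

Answer: ...#..
......
...#..
......
###...
###...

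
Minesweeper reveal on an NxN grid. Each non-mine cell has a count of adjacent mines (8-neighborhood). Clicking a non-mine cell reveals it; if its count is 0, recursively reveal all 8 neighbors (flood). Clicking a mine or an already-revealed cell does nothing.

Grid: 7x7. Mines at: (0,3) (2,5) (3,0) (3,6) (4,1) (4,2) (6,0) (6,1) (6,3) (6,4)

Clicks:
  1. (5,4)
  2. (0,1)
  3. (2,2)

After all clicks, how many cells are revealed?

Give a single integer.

Click 1 (5,4) count=2: revealed 1 new [(5,4)] -> total=1
Click 2 (0,1) count=0: revealed 17 new [(0,0) (0,1) (0,2) (1,0) (1,1) (1,2) (1,3) (1,4) (2,0) (2,1) (2,2) (2,3) (2,4) (3,1) (3,2) (3,3) (3,4)] -> total=18
Click 3 (2,2) count=0: revealed 0 new [(none)] -> total=18

Answer: 18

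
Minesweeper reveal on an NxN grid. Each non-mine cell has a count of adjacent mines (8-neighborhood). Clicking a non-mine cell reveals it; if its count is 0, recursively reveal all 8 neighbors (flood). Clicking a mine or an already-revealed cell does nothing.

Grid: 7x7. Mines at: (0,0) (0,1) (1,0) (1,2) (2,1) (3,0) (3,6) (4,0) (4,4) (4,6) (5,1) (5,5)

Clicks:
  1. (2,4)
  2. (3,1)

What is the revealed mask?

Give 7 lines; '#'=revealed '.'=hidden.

Answer: ...####
...####
...####
.#.###.
.......
.......
.......

Derivation:
Click 1 (2,4) count=0: revealed 15 new [(0,3) (0,4) (0,5) (0,6) (1,3) (1,4) (1,5) (1,6) (2,3) (2,4) (2,5) (2,6) (3,3) (3,4) (3,5)] -> total=15
Click 2 (3,1) count=3: revealed 1 new [(3,1)] -> total=16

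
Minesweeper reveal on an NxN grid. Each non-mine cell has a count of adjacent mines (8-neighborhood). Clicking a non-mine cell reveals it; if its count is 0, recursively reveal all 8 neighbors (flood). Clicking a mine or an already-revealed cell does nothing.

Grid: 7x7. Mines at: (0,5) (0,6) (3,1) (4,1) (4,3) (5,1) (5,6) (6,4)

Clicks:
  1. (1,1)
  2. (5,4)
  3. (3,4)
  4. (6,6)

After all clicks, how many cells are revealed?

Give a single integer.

Click 1 (1,1) count=0: revealed 27 new [(0,0) (0,1) (0,2) (0,3) (0,4) (1,0) (1,1) (1,2) (1,3) (1,4) (1,5) (1,6) (2,0) (2,1) (2,2) (2,3) (2,4) (2,5) (2,6) (3,2) (3,3) (3,4) (3,5) (3,6) (4,4) (4,5) (4,6)] -> total=27
Click 2 (5,4) count=2: revealed 1 new [(5,4)] -> total=28
Click 3 (3,4) count=1: revealed 0 new [(none)] -> total=28
Click 4 (6,6) count=1: revealed 1 new [(6,6)] -> total=29

Answer: 29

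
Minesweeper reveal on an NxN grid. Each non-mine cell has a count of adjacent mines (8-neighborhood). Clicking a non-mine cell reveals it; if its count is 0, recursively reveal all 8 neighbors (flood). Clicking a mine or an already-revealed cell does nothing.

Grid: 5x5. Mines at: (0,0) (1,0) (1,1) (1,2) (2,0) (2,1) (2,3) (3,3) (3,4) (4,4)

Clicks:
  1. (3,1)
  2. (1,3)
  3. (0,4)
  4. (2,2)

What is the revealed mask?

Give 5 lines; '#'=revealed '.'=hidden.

Answer: ...##
...##
..#..
.#...
.....

Derivation:
Click 1 (3,1) count=2: revealed 1 new [(3,1)] -> total=1
Click 2 (1,3) count=2: revealed 1 new [(1,3)] -> total=2
Click 3 (0,4) count=0: revealed 3 new [(0,3) (0,4) (1,4)] -> total=5
Click 4 (2,2) count=5: revealed 1 new [(2,2)] -> total=6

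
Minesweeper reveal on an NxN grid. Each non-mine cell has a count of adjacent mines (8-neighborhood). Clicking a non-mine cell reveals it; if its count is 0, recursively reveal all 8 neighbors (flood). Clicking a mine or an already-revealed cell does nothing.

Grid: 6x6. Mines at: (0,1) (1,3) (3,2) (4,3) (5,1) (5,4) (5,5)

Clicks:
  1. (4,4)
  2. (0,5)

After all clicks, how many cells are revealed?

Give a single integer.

Click 1 (4,4) count=3: revealed 1 new [(4,4)] -> total=1
Click 2 (0,5) count=0: revealed 9 new [(0,4) (0,5) (1,4) (1,5) (2,4) (2,5) (3,4) (3,5) (4,5)] -> total=10

Answer: 10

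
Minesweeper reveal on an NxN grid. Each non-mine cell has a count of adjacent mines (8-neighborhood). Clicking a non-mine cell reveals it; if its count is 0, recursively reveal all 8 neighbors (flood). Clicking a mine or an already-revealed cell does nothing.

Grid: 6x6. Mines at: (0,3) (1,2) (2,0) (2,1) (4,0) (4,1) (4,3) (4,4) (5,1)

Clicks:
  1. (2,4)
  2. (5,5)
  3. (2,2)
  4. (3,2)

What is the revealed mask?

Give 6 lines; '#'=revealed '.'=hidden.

Answer: ....##
...###
..####
..####
......
.....#

Derivation:
Click 1 (2,4) count=0: revealed 11 new [(0,4) (0,5) (1,3) (1,4) (1,5) (2,3) (2,4) (2,5) (3,3) (3,4) (3,5)] -> total=11
Click 2 (5,5) count=1: revealed 1 new [(5,5)] -> total=12
Click 3 (2,2) count=2: revealed 1 new [(2,2)] -> total=13
Click 4 (3,2) count=3: revealed 1 new [(3,2)] -> total=14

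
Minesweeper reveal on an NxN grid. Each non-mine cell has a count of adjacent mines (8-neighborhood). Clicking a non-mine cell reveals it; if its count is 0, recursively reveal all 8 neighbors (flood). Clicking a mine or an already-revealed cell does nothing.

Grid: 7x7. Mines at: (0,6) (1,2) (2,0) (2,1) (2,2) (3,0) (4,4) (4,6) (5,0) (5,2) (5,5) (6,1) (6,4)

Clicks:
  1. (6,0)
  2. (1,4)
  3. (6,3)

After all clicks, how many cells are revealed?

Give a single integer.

Click 1 (6,0) count=2: revealed 1 new [(6,0)] -> total=1
Click 2 (1,4) count=0: revealed 15 new [(0,3) (0,4) (0,5) (1,3) (1,4) (1,5) (1,6) (2,3) (2,4) (2,5) (2,6) (3,3) (3,4) (3,5) (3,6)] -> total=16
Click 3 (6,3) count=2: revealed 1 new [(6,3)] -> total=17

Answer: 17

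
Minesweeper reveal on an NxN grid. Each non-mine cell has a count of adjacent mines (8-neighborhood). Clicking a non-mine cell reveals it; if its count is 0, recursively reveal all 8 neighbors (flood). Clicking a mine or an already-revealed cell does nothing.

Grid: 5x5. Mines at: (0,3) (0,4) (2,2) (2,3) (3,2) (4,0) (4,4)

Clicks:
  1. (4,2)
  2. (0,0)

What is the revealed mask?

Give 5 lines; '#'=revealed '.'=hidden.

Click 1 (4,2) count=1: revealed 1 new [(4,2)] -> total=1
Click 2 (0,0) count=0: revealed 10 new [(0,0) (0,1) (0,2) (1,0) (1,1) (1,2) (2,0) (2,1) (3,0) (3,1)] -> total=11

Answer: ###..
###..
##...
##...
..#..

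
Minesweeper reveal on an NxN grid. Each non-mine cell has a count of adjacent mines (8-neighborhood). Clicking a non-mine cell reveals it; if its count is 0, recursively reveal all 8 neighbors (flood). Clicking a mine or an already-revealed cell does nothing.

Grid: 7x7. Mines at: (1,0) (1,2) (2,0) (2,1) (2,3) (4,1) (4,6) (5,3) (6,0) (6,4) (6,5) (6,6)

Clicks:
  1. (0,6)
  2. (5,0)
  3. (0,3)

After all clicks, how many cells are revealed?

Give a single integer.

Click 1 (0,6) count=0: revealed 14 new [(0,3) (0,4) (0,5) (0,6) (1,3) (1,4) (1,5) (1,6) (2,4) (2,5) (2,6) (3,4) (3,5) (3,6)] -> total=14
Click 2 (5,0) count=2: revealed 1 new [(5,0)] -> total=15
Click 3 (0,3) count=1: revealed 0 new [(none)] -> total=15

Answer: 15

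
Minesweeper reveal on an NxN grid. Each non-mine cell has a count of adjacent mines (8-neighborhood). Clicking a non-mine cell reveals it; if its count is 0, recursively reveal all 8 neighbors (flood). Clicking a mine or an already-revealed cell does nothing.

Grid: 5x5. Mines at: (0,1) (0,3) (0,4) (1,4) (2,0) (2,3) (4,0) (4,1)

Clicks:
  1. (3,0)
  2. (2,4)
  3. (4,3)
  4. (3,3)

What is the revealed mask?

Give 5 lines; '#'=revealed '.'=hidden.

Answer: .....
.....
....#
#.###
..###

Derivation:
Click 1 (3,0) count=3: revealed 1 new [(3,0)] -> total=1
Click 2 (2,4) count=2: revealed 1 new [(2,4)] -> total=2
Click 3 (4,3) count=0: revealed 6 new [(3,2) (3,3) (3,4) (4,2) (4,3) (4,4)] -> total=8
Click 4 (3,3) count=1: revealed 0 new [(none)] -> total=8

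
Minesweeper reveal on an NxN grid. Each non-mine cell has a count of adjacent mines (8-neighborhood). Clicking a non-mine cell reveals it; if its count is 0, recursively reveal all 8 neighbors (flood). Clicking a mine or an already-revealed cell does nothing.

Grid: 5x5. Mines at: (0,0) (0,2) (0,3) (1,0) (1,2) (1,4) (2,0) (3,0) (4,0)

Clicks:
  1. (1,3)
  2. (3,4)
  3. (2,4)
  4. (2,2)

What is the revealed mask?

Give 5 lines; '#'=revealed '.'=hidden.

Answer: .....
...#.
.####
.####
.####

Derivation:
Click 1 (1,3) count=4: revealed 1 new [(1,3)] -> total=1
Click 2 (3,4) count=0: revealed 12 new [(2,1) (2,2) (2,3) (2,4) (3,1) (3,2) (3,3) (3,4) (4,1) (4,2) (4,3) (4,4)] -> total=13
Click 3 (2,4) count=1: revealed 0 new [(none)] -> total=13
Click 4 (2,2) count=1: revealed 0 new [(none)] -> total=13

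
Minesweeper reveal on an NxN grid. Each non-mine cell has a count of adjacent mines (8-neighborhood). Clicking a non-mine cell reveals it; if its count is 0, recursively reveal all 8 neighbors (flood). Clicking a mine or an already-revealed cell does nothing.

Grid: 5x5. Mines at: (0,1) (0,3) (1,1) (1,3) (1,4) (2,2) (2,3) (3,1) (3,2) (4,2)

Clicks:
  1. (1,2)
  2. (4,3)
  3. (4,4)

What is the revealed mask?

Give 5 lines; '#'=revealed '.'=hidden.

Answer: .....
..#..
.....
...##
...##

Derivation:
Click 1 (1,2) count=6: revealed 1 new [(1,2)] -> total=1
Click 2 (4,3) count=2: revealed 1 new [(4,3)] -> total=2
Click 3 (4,4) count=0: revealed 3 new [(3,3) (3,4) (4,4)] -> total=5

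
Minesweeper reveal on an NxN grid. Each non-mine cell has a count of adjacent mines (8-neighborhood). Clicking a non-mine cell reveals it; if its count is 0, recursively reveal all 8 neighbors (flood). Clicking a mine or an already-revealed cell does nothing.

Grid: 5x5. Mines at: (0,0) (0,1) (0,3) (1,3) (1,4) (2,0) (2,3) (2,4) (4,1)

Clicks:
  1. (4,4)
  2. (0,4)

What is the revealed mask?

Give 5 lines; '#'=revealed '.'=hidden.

Answer: ....#
.....
.....
..###
..###

Derivation:
Click 1 (4,4) count=0: revealed 6 new [(3,2) (3,3) (3,4) (4,2) (4,3) (4,4)] -> total=6
Click 2 (0,4) count=3: revealed 1 new [(0,4)] -> total=7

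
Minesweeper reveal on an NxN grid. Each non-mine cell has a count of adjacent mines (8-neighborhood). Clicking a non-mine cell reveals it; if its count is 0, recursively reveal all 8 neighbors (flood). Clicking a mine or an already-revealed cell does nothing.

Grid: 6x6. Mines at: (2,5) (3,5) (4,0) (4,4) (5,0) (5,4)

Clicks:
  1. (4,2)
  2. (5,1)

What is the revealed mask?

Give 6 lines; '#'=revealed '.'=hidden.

Click 1 (4,2) count=0: revealed 28 new [(0,0) (0,1) (0,2) (0,3) (0,4) (0,5) (1,0) (1,1) (1,2) (1,3) (1,4) (1,5) (2,0) (2,1) (2,2) (2,3) (2,4) (3,0) (3,1) (3,2) (3,3) (3,4) (4,1) (4,2) (4,3) (5,1) (5,2) (5,3)] -> total=28
Click 2 (5,1) count=2: revealed 0 new [(none)] -> total=28

Answer: ######
######
#####.
#####.
.###..
.###..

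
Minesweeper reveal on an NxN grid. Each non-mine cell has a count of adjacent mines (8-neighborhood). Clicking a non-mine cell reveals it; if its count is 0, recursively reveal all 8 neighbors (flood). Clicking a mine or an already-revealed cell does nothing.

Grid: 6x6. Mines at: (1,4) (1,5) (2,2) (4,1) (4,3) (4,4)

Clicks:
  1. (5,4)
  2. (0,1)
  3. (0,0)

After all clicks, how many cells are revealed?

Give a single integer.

Click 1 (5,4) count=2: revealed 1 new [(5,4)] -> total=1
Click 2 (0,1) count=0: revealed 12 new [(0,0) (0,1) (0,2) (0,3) (1,0) (1,1) (1,2) (1,3) (2,0) (2,1) (3,0) (3,1)] -> total=13
Click 3 (0,0) count=0: revealed 0 new [(none)] -> total=13

Answer: 13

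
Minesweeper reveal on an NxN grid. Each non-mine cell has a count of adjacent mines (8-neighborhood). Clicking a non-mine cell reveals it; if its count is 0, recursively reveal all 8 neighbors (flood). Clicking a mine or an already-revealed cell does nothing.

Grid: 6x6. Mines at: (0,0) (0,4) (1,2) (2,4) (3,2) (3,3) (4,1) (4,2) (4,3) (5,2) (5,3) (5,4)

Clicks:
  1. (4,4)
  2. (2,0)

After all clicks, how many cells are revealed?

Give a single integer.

Answer: 7

Derivation:
Click 1 (4,4) count=4: revealed 1 new [(4,4)] -> total=1
Click 2 (2,0) count=0: revealed 6 new [(1,0) (1,1) (2,0) (2,1) (3,0) (3,1)] -> total=7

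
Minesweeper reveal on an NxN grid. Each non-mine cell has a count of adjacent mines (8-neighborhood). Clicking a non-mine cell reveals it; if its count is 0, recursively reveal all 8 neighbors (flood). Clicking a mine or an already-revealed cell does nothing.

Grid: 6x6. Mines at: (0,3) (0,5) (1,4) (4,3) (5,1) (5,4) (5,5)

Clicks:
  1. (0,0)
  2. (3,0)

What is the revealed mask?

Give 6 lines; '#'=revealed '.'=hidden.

Click 1 (0,0) count=0: revealed 18 new [(0,0) (0,1) (0,2) (1,0) (1,1) (1,2) (1,3) (2,0) (2,1) (2,2) (2,3) (3,0) (3,1) (3,2) (3,3) (4,0) (4,1) (4,2)] -> total=18
Click 2 (3,0) count=0: revealed 0 new [(none)] -> total=18

Answer: ###...
####..
####..
####..
###...
......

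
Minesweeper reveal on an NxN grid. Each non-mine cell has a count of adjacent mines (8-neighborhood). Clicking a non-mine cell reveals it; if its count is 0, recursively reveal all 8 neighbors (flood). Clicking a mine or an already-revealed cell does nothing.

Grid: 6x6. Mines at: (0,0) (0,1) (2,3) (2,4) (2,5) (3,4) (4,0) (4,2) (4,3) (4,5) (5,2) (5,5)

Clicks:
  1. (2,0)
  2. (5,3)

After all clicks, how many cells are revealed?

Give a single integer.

Answer: 10

Derivation:
Click 1 (2,0) count=0: revealed 9 new [(1,0) (1,1) (1,2) (2,0) (2,1) (2,2) (3,0) (3,1) (3,2)] -> total=9
Click 2 (5,3) count=3: revealed 1 new [(5,3)] -> total=10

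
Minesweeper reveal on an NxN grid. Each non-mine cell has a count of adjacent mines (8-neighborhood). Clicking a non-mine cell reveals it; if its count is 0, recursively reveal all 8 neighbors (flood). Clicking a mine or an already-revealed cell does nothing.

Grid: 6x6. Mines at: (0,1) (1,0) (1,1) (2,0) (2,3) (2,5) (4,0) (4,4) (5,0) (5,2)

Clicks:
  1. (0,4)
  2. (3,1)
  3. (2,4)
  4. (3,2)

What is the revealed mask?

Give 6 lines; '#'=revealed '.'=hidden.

Answer: ..####
..####
....#.
.##...
......
......

Derivation:
Click 1 (0,4) count=0: revealed 8 new [(0,2) (0,3) (0,4) (0,5) (1,2) (1,3) (1,4) (1,5)] -> total=8
Click 2 (3,1) count=2: revealed 1 new [(3,1)] -> total=9
Click 3 (2,4) count=2: revealed 1 new [(2,4)] -> total=10
Click 4 (3,2) count=1: revealed 1 new [(3,2)] -> total=11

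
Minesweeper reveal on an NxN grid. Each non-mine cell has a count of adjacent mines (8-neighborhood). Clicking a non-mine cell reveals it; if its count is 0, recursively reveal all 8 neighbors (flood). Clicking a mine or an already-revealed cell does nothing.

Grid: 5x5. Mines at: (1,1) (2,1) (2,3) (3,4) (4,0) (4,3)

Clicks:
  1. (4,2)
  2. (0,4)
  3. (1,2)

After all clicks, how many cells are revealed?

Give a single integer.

Answer: 7

Derivation:
Click 1 (4,2) count=1: revealed 1 new [(4,2)] -> total=1
Click 2 (0,4) count=0: revealed 6 new [(0,2) (0,3) (0,4) (1,2) (1,3) (1,4)] -> total=7
Click 3 (1,2) count=3: revealed 0 new [(none)] -> total=7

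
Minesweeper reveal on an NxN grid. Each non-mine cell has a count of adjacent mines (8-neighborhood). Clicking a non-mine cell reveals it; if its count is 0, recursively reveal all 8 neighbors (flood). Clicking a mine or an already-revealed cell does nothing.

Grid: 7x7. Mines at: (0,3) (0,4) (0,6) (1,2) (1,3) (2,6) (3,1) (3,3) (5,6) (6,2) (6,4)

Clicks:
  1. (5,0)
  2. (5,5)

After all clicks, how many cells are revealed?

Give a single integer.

Answer: 7

Derivation:
Click 1 (5,0) count=0: revealed 6 new [(4,0) (4,1) (5,0) (5,1) (6,0) (6,1)] -> total=6
Click 2 (5,5) count=2: revealed 1 new [(5,5)] -> total=7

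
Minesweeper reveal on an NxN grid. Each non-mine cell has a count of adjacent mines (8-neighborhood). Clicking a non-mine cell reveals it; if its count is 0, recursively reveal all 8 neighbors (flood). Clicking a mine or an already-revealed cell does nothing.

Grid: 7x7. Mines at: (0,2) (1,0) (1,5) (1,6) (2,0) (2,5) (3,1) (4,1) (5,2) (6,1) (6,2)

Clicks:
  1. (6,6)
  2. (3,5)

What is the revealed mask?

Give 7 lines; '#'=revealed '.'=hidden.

Answer: .......
..###..
..###..
..#####
..#####
...####
...####

Derivation:
Click 1 (6,6) count=0: revealed 24 new [(1,2) (1,3) (1,4) (2,2) (2,3) (2,4) (3,2) (3,3) (3,4) (3,5) (3,6) (4,2) (4,3) (4,4) (4,5) (4,6) (5,3) (5,4) (5,5) (5,6) (6,3) (6,4) (6,5) (6,6)] -> total=24
Click 2 (3,5) count=1: revealed 0 new [(none)] -> total=24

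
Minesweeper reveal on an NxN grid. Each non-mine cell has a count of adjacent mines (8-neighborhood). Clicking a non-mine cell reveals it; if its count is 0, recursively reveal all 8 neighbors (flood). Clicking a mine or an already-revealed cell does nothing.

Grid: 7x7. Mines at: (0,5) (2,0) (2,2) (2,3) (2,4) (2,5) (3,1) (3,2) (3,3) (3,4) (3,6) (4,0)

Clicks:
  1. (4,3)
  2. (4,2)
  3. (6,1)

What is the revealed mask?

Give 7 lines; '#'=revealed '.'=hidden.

Answer: .......
.......
.......
.......
.######
#######
#######

Derivation:
Click 1 (4,3) count=3: revealed 1 new [(4,3)] -> total=1
Click 2 (4,2) count=3: revealed 1 new [(4,2)] -> total=2
Click 3 (6,1) count=0: revealed 18 new [(4,1) (4,4) (4,5) (4,6) (5,0) (5,1) (5,2) (5,3) (5,4) (5,5) (5,6) (6,0) (6,1) (6,2) (6,3) (6,4) (6,5) (6,6)] -> total=20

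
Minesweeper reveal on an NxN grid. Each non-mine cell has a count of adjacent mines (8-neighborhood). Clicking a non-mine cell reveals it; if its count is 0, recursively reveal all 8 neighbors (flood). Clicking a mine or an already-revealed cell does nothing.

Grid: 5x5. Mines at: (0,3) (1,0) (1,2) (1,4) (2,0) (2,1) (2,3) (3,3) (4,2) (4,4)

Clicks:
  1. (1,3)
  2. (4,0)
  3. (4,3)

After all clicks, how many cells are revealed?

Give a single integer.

Click 1 (1,3) count=4: revealed 1 new [(1,3)] -> total=1
Click 2 (4,0) count=0: revealed 4 new [(3,0) (3,1) (4,0) (4,1)] -> total=5
Click 3 (4,3) count=3: revealed 1 new [(4,3)] -> total=6

Answer: 6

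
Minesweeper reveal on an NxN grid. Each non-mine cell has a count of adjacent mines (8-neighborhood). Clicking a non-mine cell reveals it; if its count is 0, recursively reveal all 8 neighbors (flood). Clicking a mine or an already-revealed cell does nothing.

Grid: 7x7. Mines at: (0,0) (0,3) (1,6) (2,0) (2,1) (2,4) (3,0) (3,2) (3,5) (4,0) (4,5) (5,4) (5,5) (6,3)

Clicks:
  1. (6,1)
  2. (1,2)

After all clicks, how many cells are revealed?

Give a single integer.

Click 1 (6,1) count=0: revealed 6 new [(5,0) (5,1) (5,2) (6,0) (6,1) (6,2)] -> total=6
Click 2 (1,2) count=2: revealed 1 new [(1,2)] -> total=7

Answer: 7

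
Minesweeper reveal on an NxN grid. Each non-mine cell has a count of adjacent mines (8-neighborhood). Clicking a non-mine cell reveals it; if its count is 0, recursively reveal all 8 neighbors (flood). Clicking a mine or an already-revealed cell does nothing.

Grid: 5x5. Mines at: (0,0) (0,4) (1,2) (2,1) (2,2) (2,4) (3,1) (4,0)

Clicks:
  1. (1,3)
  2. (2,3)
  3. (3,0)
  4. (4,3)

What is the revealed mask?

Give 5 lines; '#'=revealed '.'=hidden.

Click 1 (1,3) count=4: revealed 1 new [(1,3)] -> total=1
Click 2 (2,3) count=3: revealed 1 new [(2,3)] -> total=2
Click 3 (3,0) count=3: revealed 1 new [(3,0)] -> total=3
Click 4 (4,3) count=0: revealed 6 new [(3,2) (3,3) (3,4) (4,2) (4,3) (4,4)] -> total=9

Answer: .....
...#.
...#.
#.###
..###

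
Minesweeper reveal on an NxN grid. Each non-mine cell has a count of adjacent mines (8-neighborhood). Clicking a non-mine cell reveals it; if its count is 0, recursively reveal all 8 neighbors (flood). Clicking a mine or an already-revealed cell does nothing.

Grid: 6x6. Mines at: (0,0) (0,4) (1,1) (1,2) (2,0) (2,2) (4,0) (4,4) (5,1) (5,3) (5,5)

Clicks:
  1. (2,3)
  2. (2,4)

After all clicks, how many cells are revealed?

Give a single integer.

Answer: 9

Derivation:
Click 1 (2,3) count=2: revealed 1 new [(2,3)] -> total=1
Click 2 (2,4) count=0: revealed 8 new [(1,3) (1,4) (1,5) (2,4) (2,5) (3,3) (3,4) (3,5)] -> total=9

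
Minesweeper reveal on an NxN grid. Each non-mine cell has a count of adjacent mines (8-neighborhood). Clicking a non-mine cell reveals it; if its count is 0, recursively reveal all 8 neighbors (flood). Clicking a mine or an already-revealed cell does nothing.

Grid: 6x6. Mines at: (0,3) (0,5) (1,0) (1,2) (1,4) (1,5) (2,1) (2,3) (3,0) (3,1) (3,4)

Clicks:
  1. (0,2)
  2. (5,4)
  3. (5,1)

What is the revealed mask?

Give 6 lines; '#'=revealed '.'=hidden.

Answer: ..#...
......
......
......
######
######

Derivation:
Click 1 (0,2) count=2: revealed 1 new [(0,2)] -> total=1
Click 2 (5,4) count=0: revealed 12 new [(4,0) (4,1) (4,2) (4,3) (4,4) (4,5) (5,0) (5,1) (5,2) (5,3) (5,4) (5,5)] -> total=13
Click 3 (5,1) count=0: revealed 0 new [(none)] -> total=13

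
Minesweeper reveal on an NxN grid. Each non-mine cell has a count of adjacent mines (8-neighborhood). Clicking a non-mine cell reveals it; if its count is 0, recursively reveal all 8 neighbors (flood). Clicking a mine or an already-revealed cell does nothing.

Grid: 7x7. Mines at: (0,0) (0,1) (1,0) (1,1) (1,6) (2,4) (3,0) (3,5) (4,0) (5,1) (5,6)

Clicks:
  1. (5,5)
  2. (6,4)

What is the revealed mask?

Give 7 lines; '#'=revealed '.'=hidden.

Click 1 (5,5) count=1: revealed 1 new [(5,5)] -> total=1
Click 2 (6,4) count=0: revealed 19 new [(2,1) (2,2) (2,3) (3,1) (3,2) (3,3) (3,4) (4,1) (4,2) (4,3) (4,4) (4,5) (5,2) (5,3) (5,4) (6,2) (6,3) (6,4) (6,5)] -> total=20

Answer: .......
.......
.###...
.####..
.#####.
..####.
..####.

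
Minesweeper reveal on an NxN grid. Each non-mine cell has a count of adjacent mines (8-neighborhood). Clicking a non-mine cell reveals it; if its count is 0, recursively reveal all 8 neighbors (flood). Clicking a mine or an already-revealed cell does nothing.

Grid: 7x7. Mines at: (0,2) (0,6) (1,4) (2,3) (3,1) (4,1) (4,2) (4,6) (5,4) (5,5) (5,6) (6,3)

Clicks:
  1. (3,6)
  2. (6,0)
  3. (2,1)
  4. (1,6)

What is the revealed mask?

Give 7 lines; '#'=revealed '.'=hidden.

Answer: .......
......#
.#.....
......#
.......
###....
###....

Derivation:
Click 1 (3,6) count=1: revealed 1 new [(3,6)] -> total=1
Click 2 (6,0) count=0: revealed 6 new [(5,0) (5,1) (5,2) (6,0) (6,1) (6,2)] -> total=7
Click 3 (2,1) count=1: revealed 1 new [(2,1)] -> total=8
Click 4 (1,6) count=1: revealed 1 new [(1,6)] -> total=9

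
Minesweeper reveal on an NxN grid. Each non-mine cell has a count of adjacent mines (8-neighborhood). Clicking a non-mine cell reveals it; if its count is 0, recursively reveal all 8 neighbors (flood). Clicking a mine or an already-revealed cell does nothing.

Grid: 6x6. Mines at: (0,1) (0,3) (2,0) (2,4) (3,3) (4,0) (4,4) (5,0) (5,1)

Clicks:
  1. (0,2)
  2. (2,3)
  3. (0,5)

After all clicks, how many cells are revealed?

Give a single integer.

Answer: 6

Derivation:
Click 1 (0,2) count=2: revealed 1 new [(0,2)] -> total=1
Click 2 (2,3) count=2: revealed 1 new [(2,3)] -> total=2
Click 3 (0,5) count=0: revealed 4 new [(0,4) (0,5) (1,4) (1,5)] -> total=6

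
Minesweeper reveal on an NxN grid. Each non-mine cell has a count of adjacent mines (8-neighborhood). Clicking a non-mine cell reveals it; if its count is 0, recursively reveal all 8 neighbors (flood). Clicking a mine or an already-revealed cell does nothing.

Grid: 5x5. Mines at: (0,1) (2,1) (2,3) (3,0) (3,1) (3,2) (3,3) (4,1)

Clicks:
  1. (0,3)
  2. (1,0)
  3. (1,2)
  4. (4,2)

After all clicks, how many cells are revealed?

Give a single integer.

Click 1 (0,3) count=0: revealed 6 new [(0,2) (0,3) (0,4) (1,2) (1,3) (1,4)] -> total=6
Click 2 (1,0) count=2: revealed 1 new [(1,0)] -> total=7
Click 3 (1,2) count=3: revealed 0 new [(none)] -> total=7
Click 4 (4,2) count=4: revealed 1 new [(4,2)] -> total=8

Answer: 8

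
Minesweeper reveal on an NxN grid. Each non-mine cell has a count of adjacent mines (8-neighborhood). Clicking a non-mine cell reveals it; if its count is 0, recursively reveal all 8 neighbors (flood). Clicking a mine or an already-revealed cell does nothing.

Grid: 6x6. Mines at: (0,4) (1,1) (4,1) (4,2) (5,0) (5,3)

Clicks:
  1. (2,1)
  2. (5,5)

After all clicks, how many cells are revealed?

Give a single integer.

Click 1 (2,1) count=1: revealed 1 new [(2,1)] -> total=1
Click 2 (5,5) count=0: revealed 17 new [(1,2) (1,3) (1,4) (1,5) (2,2) (2,3) (2,4) (2,5) (3,2) (3,3) (3,4) (3,5) (4,3) (4,4) (4,5) (5,4) (5,5)] -> total=18

Answer: 18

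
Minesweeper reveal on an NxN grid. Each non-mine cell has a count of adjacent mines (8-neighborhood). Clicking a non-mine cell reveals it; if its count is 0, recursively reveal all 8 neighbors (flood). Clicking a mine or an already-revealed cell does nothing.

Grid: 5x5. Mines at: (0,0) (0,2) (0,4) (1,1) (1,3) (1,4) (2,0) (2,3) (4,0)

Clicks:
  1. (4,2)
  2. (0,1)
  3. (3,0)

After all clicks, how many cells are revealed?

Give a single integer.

Click 1 (4,2) count=0: revealed 8 new [(3,1) (3,2) (3,3) (3,4) (4,1) (4,2) (4,3) (4,4)] -> total=8
Click 2 (0,1) count=3: revealed 1 new [(0,1)] -> total=9
Click 3 (3,0) count=2: revealed 1 new [(3,0)] -> total=10

Answer: 10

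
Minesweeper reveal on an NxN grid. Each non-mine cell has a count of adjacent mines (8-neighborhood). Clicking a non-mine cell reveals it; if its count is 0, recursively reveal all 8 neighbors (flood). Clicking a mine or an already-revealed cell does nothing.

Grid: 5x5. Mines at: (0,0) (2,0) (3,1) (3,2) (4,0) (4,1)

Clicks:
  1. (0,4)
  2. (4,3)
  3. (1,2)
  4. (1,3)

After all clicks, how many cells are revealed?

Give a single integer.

Answer: 16

Derivation:
Click 1 (0,4) count=0: revealed 16 new [(0,1) (0,2) (0,3) (0,4) (1,1) (1,2) (1,3) (1,4) (2,1) (2,2) (2,3) (2,4) (3,3) (3,4) (4,3) (4,4)] -> total=16
Click 2 (4,3) count=1: revealed 0 new [(none)] -> total=16
Click 3 (1,2) count=0: revealed 0 new [(none)] -> total=16
Click 4 (1,3) count=0: revealed 0 new [(none)] -> total=16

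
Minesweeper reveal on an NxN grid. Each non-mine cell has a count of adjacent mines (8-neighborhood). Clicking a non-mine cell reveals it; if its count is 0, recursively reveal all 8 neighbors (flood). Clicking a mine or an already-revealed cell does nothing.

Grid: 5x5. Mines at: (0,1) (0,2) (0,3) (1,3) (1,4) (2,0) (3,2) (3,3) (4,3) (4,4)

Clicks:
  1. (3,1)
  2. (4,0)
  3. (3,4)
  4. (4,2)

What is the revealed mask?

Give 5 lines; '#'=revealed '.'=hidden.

Answer: .....
.....
.....
##..#
###..

Derivation:
Click 1 (3,1) count=2: revealed 1 new [(3,1)] -> total=1
Click 2 (4,0) count=0: revealed 3 new [(3,0) (4,0) (4,1)] -> total=4
Click 3 (3,4) count=3: revealed 1 new [(3,4)] -> total=5
Click 4 (4,2) count=3: revealed 1 new [(4,2)] -> total=6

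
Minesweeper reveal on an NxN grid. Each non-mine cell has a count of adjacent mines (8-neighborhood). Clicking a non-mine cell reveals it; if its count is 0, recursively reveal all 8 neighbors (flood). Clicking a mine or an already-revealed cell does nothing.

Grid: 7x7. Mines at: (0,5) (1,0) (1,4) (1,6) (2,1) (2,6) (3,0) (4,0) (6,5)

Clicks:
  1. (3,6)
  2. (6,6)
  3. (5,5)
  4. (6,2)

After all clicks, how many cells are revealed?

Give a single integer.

Click 1 (3,6) count=1: revealed 1 new [(3,6)] -> total=1
Click 2 (6,6) count=1: revealed 1 new [(6,6)] -> total=2
Click 3 (5,5) count=1: revealed 1 new [(5,5)] -> total=3
Click 4 (6,2) count=0: revealed 26 new [(2,2) (2,3) (2,4) (2,5) (3,1) (3,2) (3,3) (3,4) (3,5) (4,1) (4,2) (4,3) (4,4) (4,5) (4,6) (5,0) (5,1) (5,2) (5,3) (5,4) (5,6) (6,0) (6,1) (6,2) (6,3) (6,4)] -> total=29

Answer: 29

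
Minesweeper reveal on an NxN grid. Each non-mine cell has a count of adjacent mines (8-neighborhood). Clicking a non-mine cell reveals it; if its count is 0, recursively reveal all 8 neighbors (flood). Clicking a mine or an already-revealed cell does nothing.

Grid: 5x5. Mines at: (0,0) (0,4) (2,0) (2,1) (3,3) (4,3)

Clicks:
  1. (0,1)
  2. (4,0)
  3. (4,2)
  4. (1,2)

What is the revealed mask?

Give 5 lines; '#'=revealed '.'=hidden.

Answer: .#...
..#..
.....
###..
###..

Derivation:
Click 1 (0,1) count=1: revealed 1 new [(0,1)] -> total=1
Click 2 (4,0) count=0: revealed 6 new [(3,0) (3,1) (3,2) (4,0) (4,1) (4,2)] -> total=7
Click 3 (4,2) count=2: revealed 0 new [(none)] -> total=7
Click 4 (1,2) count=1: revealed 1 new [(1,2)] -> total=8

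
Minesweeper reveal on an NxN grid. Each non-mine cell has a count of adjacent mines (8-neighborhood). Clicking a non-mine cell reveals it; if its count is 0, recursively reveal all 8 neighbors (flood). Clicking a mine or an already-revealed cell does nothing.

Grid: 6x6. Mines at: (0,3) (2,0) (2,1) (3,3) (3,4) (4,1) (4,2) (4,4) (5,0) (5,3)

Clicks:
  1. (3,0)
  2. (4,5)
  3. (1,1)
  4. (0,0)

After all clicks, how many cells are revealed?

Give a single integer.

Click 1 (3,0) count=3: revealed 1 new [(3,0)] -> total=1
Click 2 (4,5) count=2: revealed 1 new [(4,5)] -> total=2
Click 3 (1,1) count=2: revealed 1 new [(1,1)] -> total=3
Click 4 (0,0) count=0: revealed 5 new [(0,0) (0,1) (0,2) (1,0) (1,2)] -> total=8

Answer: 8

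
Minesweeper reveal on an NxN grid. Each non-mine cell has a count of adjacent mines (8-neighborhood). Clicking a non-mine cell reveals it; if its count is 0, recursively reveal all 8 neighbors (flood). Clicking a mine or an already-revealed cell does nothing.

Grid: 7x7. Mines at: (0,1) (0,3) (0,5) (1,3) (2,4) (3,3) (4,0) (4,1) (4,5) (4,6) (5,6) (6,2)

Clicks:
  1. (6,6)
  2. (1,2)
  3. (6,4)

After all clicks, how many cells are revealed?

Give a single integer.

Answer: 8

Derivation:
Click 1 (6,6) count=1: revealed 1 new [(6,6)] -> total=1
Click 2 (1,2) count=3: revealed 1 new [(1,2)] -> total=2
Click 3 (6,4) count=0: revealed 6 new [(5,3) (5,4) (5,5) (6,3) (6,4) (6,5)] -> total=8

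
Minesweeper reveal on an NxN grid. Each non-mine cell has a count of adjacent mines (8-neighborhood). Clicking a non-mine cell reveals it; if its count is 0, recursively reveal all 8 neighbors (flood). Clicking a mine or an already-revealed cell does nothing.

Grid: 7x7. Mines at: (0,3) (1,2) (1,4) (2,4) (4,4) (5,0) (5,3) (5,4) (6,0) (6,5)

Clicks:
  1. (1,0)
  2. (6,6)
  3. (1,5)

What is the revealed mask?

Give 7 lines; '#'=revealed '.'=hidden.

Answer: ##.....
##...#.
####...
####...
####...
.......
......#

Derivation:
Click 1 (1,0) count=0: revealed 16 new [(0,0) (0,1) (1,0) (1,1) (2,0) (2,1) (2,2) (2,3) (3,0) (3,1) (3,2) (3,3) (4,0) (4,1) (4,2) (4,3)] -> total=16
Click 2 (6,6) count=1: revealed 1 new [(6,6)] -> total=17
Click 3 (1,5) count=2: revealed 1 new [(1,5)] -> total=18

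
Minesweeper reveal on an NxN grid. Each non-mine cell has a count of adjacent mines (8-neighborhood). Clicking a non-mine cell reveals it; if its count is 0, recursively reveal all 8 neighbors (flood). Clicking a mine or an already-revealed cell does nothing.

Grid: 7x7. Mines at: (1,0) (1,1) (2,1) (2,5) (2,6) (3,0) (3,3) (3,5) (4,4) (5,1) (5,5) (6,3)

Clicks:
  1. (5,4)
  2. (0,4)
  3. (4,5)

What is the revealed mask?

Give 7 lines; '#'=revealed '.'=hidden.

Answer: ..#####
..#####
..###..
.......
.....#.
....#..
.......

Derivation:
Click 1 (5,4) count=3: revealed 1 new [(5,4)] -> total=1
Click 2 (0,4) count=0: revealed 13 new [(0,2) (0,3) (0,4) (0,5) (0,6) (1,2) (1,3) (1,4) (1,5) (1,6) (2,2) (2,3) (2,4)] -> total=14
Click 3 (4,5) count=3: revealed 1 new [(4,5)] -> total=15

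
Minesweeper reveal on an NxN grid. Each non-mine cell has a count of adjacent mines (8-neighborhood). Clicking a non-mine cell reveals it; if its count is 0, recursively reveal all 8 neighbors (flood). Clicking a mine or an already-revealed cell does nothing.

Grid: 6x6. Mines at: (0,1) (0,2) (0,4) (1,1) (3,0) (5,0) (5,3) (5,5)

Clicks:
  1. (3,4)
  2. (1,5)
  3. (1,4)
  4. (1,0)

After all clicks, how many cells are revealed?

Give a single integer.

Click 1 (3,4) count=0: revealed 19 new [(1,2) (1,3) (1,4) (1,5) (2,1) (2,2) (2,3) (2,4) (2,5) (3,1) (3,2) (3,3) (3,4) (3,5) (4,1) (4,2) (4,3) (4,4) (4,5)] -> total=19
Click 2 (1,5) count=1: revealed 0 new [(none)] -> total=19
Click 3 (1,4) count=1: revealed 0 new [(none)] -> total=19
Click 4 (1,0) count=2: revealed 1 new [(1,0)] -> total=20

Answer: 20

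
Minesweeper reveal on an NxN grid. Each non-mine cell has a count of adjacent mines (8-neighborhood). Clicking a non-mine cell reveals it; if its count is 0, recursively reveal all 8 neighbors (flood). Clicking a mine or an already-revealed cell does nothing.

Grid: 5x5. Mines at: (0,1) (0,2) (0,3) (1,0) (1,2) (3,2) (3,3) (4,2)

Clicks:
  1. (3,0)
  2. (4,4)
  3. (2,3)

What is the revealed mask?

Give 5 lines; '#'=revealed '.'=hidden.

Click 1 (3,0) count=0: revealed 6 new [(2,0) (2,1) (3,0) (3,1) (4,0) (4,1)] -> total=6
Click 2 (4,4) count=1: revealed 1 new [(4,4)] -> total=7
Click 3 (2,3) count=3: revealed 1 new [(2,3)] -> total=8

Answer: .....
.....
##.#.
##...
##..#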